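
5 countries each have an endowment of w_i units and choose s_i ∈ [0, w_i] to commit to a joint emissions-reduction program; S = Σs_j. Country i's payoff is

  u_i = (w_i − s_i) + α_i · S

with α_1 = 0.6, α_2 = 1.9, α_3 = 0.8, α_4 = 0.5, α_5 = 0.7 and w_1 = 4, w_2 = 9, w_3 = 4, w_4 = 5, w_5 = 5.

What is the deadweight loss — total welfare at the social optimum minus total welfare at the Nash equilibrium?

63

∂u_i/∂s_i = α_i − 1, so country i contributes w_i if α_i > 1, else 0.
α_i > 1 for i ∈ {2}; NE contributions (0, 9, 0, 0, 0), S = 9.
W^NE = Σw_i − S^NE + (Σα_i)·S^NE = 27 + 3.5·9 = 58.5.
Planner: ∂(Σu_j)/∂s_i = Σα_j − 1 = 3.5 > 0, so everyone contributes w_i; S^SO = 27, W^SO = 27 + 3.5·27 = 121.5.
Deadweight loss = 63.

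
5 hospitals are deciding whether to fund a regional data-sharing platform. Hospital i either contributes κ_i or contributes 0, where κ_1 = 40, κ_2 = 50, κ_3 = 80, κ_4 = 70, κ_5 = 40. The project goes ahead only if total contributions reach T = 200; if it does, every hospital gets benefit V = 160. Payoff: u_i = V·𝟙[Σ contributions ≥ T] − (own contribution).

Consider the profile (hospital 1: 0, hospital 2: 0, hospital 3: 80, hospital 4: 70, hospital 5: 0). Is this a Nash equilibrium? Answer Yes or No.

No

Total = 150 < 200: not provided.
Hospital 1 (pledges 0, payoff 0): pledging 40 → total 190, payoff -40. No gain.
Hospital 2 (pledges 0, payoff 0): pledging 50 → total 200, payoff 110. Profitable deviation.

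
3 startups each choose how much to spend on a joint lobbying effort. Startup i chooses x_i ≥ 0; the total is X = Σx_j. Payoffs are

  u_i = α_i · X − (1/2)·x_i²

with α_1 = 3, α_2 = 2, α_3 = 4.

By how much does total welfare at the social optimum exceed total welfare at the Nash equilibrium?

55

Startup i's FOC: ∂u_i/∂x_i = α_i − x_i = 0, so x_i* = α_i.
NE contributions = (3, 2, 4); X = 9.
W^NE = (Σα)·X − ½Σα_i² = 9² − ½·29 = 66.5.
Planner sets x_i = Σα_j = 9 for every i, so X^SO = 3·9 = 27.
W^SO = (Σα)·X^SO − ½·3·(Σα)² = (3/2)·9² = 121.5.
Deadweight loss = W^SO − W^NE = 55.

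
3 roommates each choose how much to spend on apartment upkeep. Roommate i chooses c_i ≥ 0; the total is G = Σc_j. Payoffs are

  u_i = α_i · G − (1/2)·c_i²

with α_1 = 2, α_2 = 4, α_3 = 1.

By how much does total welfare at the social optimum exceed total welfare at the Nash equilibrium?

35

Roommate i's FOC: ∂u_i/∂c_i = α_i − c_i = 0, so c_i* = α_i.
NE contributions = (2, 4, 1); G = 7.
W^NE = (Σα)·G − ½Σα_i² = 7² − ½·21 = 38.5.
Planner sets c_i = Σα_j = 7 for every i, so G^SO = 3·7 = 21.
W^SO = (Σα)·G^SO − ½·3·(Σα)² = (3/2)·7² = 73.5.
Deadweight loss = W^SO − W^NE = 35.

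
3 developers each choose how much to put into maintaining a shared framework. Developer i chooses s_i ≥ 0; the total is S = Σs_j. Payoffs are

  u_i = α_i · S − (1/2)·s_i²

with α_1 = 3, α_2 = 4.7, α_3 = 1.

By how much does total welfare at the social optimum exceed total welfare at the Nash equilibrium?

53.89

Developer i's FOC: ∂u_i/∂s_i = α_i − s_i = 0, so s_i* = α_i.
NE contributions = (3, 4.7, 1); S = 8.7.
W^NE = (Σα)·S − ½Σα_i² = 8.7² − ½·32.09 = 59.645.
Planner sets s_i = Σα_j = 8.7 for every i, so S^SO = 3·8.7 = 26.1.
W^SO = (Σα)·S^SO − ½·3·(Σα)² = (3/2)·8.7² = 113.535.
Deadweight loss = W^SO − W^NE = 53.89.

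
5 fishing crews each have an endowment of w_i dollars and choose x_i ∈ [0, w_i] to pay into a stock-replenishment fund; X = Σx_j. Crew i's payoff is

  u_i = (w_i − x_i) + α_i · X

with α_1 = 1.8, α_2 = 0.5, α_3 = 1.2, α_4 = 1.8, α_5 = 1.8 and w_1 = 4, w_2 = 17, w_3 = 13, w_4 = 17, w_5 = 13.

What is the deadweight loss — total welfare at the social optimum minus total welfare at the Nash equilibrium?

103.7

∂u_i/∂x_i = α_i − 1, so crew i contributes w_i if α_i > 1, else 0.
α_i > 1 for i ∈ {1, 3, 4, 5}; NE contributions (4, 0, 13, 17, 13), X = 47.
W^NE = Σw_i − X^NE + (Σα_i)·X^NE = 64 + 6.1·47 = 350.7.
Planner: ∂(Σu_j)/∂x_i = Σα_j − 1 = 6.1 > 0, so everyone contributes w_i; X^SO = 64, W^SO = 64 + 6.1·64 = 454.4.
Deadweight loss = 103.7.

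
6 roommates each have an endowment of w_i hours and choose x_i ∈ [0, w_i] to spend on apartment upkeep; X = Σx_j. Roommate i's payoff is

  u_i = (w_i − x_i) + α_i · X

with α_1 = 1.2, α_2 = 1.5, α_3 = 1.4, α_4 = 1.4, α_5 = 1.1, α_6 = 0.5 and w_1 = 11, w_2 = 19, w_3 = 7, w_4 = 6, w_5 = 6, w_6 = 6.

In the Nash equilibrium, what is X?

∂u_i/∂x_i = α_i − 1, so roommate i contributes w_i if α_i > 1, else 0.
α_i > 1 for i ∈ {1, 2, 3, 4, 5}; NE contributions (11, 19, 7, 6, 6, 0), X = 49.

49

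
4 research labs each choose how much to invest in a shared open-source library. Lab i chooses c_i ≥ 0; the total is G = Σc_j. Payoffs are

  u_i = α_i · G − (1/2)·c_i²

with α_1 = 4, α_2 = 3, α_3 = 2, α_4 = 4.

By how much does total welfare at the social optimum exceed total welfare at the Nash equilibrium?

Lab i's FOC: ∂u_i/∂c_i = α_i − c_i = 0, so c_i* = α_i.
NE contributions = (4, 3, 2, 4); G = 13.
W^NE = (Σα)·G − ½Σα_i² = 13² − ½·45 = 146.5.
Planner sets c_i = Σα_j = 13 for every i, so G^SO = 4·13 = 52.
W^SO = (Σα)·G^SO − ½·4·(Σα)² = (4/2)·13² = 338.
Deadweight loss = W^SO − W^NE = 191.5.

191.5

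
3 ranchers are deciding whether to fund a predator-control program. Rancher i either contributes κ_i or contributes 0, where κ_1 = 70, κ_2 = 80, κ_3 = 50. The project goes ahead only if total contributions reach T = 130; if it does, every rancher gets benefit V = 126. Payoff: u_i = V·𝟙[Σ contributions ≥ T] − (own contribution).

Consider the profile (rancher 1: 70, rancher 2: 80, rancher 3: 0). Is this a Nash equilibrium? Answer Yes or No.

Yes

Total = 150 ≥ 130: provided.
Rancher 1 (pledges 70, payoff 56): dropping to 0 → total 80, payoff 0. No gain.
Rancher 2 (pledges 80, payoff 46): dropping to 0 → total 70, payoff 0. No gain.
Rancher 3 (pledges 0, payoff 126): pledging 50 → total 200, payoff 76. No gain.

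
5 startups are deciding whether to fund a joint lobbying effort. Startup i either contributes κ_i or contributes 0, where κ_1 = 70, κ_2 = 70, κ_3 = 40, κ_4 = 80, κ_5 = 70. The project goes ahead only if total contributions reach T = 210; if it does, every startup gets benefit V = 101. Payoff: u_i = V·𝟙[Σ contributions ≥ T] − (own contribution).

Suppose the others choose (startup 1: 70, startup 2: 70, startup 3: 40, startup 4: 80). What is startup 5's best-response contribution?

Others' total = 260 ≥ 210; contributing adds cost 70 for no extra benefit.
Best response: 0.

0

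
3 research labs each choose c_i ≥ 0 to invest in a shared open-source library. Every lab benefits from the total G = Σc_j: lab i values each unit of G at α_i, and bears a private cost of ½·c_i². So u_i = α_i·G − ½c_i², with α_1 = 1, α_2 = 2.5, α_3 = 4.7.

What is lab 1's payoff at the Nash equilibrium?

Lab i's FOC: ∂u_i/∂c_i = α_i − c_i = 0, so c_i* = α_i.
NE contributions = (1, 2.5, 4.7); G = 8.2.
u_1 = α_1·G − ½·(c_1)² = 1·8.2 − ½·1² = 7.7.

7.7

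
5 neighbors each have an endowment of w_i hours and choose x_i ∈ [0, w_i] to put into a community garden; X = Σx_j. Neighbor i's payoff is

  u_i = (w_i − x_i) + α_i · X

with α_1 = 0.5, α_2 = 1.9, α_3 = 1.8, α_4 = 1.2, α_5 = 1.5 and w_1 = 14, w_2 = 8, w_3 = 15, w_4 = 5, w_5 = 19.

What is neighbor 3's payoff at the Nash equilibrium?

∂u_i/∂x_i = α_i − 1, so neighbor i contributes w_i if α_i > 1, else 0.
α_i > 1 for i ∈ {2, 3, 4, 5}; NE contributions (0, 8, 15, 5, 19), X = 47.
u_3 = (15 − 15) + 1.8·47 = 84.6.

84.6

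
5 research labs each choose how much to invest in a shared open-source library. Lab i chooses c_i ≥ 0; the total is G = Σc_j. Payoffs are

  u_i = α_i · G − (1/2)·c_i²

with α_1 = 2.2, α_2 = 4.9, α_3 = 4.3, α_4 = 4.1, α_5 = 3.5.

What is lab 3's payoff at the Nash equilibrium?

Lab i's FOC: ∂u_i/∂c_i = α_i − c_i = 0, so c_i* = α_i.
NE contributions = (2.2, 4.9, 4.3, 4.1, 3.5); G = 19.
u_3 = α_3·G − ½·(c_3)² = 4.3·19 − ½·4.3² = 72.455.

72.455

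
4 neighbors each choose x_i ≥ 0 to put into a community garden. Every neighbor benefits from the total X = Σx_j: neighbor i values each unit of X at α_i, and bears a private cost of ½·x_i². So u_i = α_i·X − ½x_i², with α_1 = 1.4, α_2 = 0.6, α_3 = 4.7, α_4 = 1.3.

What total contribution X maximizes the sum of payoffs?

32

Planner FOC: ∂(Σu_j)/∂x_i = (Σα_j) − x_i = 0, so x_i^SO = Σα_j = 8 for every i; X^SO = 32.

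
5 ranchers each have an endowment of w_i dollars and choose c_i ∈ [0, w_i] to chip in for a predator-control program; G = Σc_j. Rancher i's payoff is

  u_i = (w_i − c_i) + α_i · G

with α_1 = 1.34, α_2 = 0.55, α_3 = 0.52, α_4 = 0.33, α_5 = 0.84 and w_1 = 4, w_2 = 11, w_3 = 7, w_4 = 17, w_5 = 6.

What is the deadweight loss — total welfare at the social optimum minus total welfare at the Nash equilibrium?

105.78

∂u_i/∂c_i = α_i − 1, so rancher i contributes w_i if α_i > 1, else 0.
α_i > 1 for i ∈ {1}; NE contributions (4, 0, 0, 0, 0), G = 4.
W^NE = Σw_i − G^NE + (Σα_i)·G^NE = 45 + 2.58·4 = 55.32.
Planner: ∂(Σu_j)/∂c_i = Σα_j − 1 = 2.58 > 0, so everyone contributes w_i; G^SO = 45, W^SO = 45 + 2.58·45 = 161.1.
Deadweight loss = 105.78.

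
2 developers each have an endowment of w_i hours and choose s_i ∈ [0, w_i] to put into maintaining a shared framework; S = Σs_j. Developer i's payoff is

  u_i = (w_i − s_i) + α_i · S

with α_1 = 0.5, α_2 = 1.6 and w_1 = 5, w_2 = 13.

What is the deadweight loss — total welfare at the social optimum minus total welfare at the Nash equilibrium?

5.5

∂u_i/∂s_i = α_i − 1, so developer i contributes w_i if α_i > 1, else 0.
α_i > 1 for i ∈ {2}; NE contributions (0, 13), S = 13.
W^NE = Σw_i − S^NE + (Σα_i)·S^NE = 18 + 1.1·13 = 32.3.
Planner: ∂(Σu_j)/∂s_i = Σα_j − 1 = 1.1 > 0, so everyone contributes w_i; S^SO = 18, W^SO = 18 + 1.1·18 = 37.8.
Deadweight loss = 5.5.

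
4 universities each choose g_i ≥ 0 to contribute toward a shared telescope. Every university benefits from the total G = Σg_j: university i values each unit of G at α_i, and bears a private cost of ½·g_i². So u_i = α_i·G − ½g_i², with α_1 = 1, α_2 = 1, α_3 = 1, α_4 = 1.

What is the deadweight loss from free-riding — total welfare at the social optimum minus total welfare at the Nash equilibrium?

University i's FOC: ∂u_i/∂g_i = α_i − g_i = 0, so g_i* = α_i.
NE contributions = (1, 1, 1, 1); G = 4.
W^NE = (Σα)·G − ½Σα_i² = 4² − ½·4 = 14.
Planner sets g_i = Σα_j = 4 for every i, so G^SO = 4·4 = 16.
W^SO = (Σα)·G^SO − ½·4·(Σα)² = (4/2)·4² = 32.
Deadweight loss = W^SO − W^NE = 18.

18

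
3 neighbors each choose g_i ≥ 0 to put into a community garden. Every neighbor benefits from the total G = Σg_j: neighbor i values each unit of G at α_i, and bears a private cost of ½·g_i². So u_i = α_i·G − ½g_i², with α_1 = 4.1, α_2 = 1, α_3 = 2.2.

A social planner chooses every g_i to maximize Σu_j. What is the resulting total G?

Planner FOC: ∂(Σu_j)/∂g_i = (Σα_j) − g_i = 0, so g_i^SO = Σα_j = 7.3 for every i; G^SO = 21.9.

21.9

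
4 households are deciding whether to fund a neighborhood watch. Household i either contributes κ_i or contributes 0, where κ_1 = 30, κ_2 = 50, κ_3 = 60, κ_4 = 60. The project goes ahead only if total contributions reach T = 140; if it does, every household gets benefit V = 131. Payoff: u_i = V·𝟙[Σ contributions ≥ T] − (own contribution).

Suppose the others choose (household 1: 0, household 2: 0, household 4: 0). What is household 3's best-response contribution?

0

Others' total = 0. Even contributing 60 gives 60 < 140: no benefit either way.
Best response: 0.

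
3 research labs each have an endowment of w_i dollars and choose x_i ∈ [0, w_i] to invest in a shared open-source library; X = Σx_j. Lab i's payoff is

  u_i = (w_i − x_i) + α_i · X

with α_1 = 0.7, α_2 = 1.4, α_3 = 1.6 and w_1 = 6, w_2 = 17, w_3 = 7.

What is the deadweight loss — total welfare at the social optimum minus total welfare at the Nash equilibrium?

16.2

∂u_i/∂x_i = α_i − 1, so lab i contributes w_i if α_i > 1, else 0.
α_i > 1 for i ∈ {2, 3}; NE contributions (0, 17, 7), X = 24.
W^NE = Σw_i − X^NE + (Σα_i)·X^NE = 30 + 2.7·24 = 94.8.
Planner: ∂(Σu_j)/∂x_i = Σα_j − 1 = 2.7 > 0, so everyone contributes w_i; X^SO = 30, W^SO = 30 + 2.7·30 = 111.
Deadweight loss = 16.2.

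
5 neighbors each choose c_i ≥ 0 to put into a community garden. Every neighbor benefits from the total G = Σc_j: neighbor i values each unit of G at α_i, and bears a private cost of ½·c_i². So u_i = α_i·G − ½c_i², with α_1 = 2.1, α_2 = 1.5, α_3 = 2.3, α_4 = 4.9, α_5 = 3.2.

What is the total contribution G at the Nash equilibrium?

14

Neighbor i's FOC: ∂u_i/∂c_i = α_i − c_i = 0, so c_i* = α_i.
NE contributions = (2.1, 1.5, 2.3, 4.9, 3.2); G = 14.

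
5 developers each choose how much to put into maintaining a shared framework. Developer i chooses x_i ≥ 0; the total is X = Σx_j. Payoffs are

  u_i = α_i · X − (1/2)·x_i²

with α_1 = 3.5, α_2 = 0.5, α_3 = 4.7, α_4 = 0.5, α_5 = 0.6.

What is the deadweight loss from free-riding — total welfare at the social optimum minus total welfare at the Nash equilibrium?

Developer i's FOC: ∂u_i/∂x_i = α_i − x_i = 0, so x_i* = α_i.
NE contributions = (3.5, 0.5, 4.7, 0.5, 0.6); X = 9.8.
W^NE = (Σα)·X − ½Σα_i² = 9.8² − ½·35.2 = 78.44.
Planner sets x_i = Σα_j = 9.8 for every i, so X^SO = 5·9.8 = 49.
W^SO = (Σα)·X^SO − ½·5·(Σα)² = (5/2)·9.8² = 240.1.
Deadweight loss = W^SO − W^NE = 161.66.

161.66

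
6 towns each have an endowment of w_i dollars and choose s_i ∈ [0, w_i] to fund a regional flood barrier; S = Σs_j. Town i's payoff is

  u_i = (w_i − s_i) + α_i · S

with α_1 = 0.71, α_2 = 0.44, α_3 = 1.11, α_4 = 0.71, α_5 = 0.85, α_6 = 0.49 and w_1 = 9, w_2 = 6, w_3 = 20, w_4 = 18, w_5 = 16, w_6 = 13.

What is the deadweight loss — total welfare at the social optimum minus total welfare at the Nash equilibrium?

∂u_i/∂s_i = α_i − 1, so town i contributes w_i if α_i > 1, else 0.
α_i > 1 for i ∈ {3}; NE contributions (0, 0, 20, 0, 0, 0), S = 20.
W^NE = Σw_i − S^NE + (Σα_i)·S^NE = 82 + 3.31·20 = 148.2.
Planner: ∂(Σu_j)/∂s_i = Σα_j − 1 = 3.31 > 0, so everyone contributes w_i; S^SO = 82, W^SO = 82 + 3.31·82 = 353.42.
Deadweight loss = 205.22.

205.22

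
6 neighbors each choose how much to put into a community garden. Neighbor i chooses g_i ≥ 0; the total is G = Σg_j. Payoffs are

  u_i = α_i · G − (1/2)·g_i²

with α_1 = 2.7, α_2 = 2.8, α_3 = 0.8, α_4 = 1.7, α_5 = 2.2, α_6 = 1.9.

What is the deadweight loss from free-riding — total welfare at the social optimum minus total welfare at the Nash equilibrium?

Neighbor i's FOC: ∂u_i/∂g_i = α_i − g_i = 0, so g_i* = α_i.
NE contributions = (2.7, 2.8, 0.8, 1.7, 2.2, 1.9); G = 12.1.
W^NE = (Σα)·G − ½Σα_i² = 12.1² − ½·27.11 = 132.855.
Planner sets g_i = Σα_j = 12.1 for every i, so G^SO = 6·12.1 = 72.6.
W^SO = (Σα)·G^SO − ½·6·(Σα)² = (6/2)·12.1² = 439.23.
Deadweight loss = W^SO − W^NE = 306.375.

306.375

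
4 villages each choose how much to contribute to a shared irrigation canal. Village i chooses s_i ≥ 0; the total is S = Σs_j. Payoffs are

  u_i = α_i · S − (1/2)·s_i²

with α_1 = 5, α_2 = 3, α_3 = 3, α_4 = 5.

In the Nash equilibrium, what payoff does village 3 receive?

Village i's FOC: ∂u_i/∂s_i = α_i − s_i = 0, so s_i* = α_i.
NE contributions = (5, 3, 3, 5); S = 16.
u_3 = α_3·S − ½·(s_3)² = 3·16 − ½·3² = 43.5.

43.5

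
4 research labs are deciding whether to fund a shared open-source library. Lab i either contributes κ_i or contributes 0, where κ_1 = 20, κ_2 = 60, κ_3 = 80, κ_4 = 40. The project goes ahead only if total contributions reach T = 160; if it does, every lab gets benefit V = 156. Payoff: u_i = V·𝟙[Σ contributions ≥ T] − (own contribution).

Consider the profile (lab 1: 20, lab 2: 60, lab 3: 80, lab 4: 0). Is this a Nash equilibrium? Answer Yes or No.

Yes

Total = 160 ≥ 160: provided.
Lab 1 (pledges 20, payoff 136): dropping to 0 → total 140, payoff 0. No gain.
Lab 2 (pledges 60, payoff 96): dropping to 0 → total 100, payoff 0. No gain.
Lab 3 (pledges 80, payoff 76): dropping to 0 → total 80, payoff 0. No gain.
Lab 4 (pledges 0, payoff 156): pledging 40 → total 200, payoff 116. No gain.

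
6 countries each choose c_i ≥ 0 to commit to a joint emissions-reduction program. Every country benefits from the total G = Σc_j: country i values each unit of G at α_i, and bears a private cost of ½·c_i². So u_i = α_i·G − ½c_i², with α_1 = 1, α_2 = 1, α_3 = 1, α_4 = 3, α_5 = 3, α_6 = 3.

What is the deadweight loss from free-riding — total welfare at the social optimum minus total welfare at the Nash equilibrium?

303

Country i's FOC: ∂u_i/∂c_i = α_i − c_i = 0, so c_i* = α_i.
NE contributions = (1, 1, 1, 3, 3, 3); G = 12.
W^NE = (Σα)·G − ½Σα_i² = 12² − ½·30 = 129.
Planner sets c_i = Σα_j = 12 for every i, so G^SO = 6·12 = 72.
W^SO = (Σα)·G^SO − ½·6·(Σα)² = (6/2)·12² = 432.
Deadweight loss = W^SO − W^NE = 303.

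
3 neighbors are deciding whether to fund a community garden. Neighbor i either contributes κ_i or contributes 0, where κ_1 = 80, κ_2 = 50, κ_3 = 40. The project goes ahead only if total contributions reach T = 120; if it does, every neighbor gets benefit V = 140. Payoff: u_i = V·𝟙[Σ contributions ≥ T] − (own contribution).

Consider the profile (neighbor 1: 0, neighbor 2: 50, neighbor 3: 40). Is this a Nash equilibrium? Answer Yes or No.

Total = 90 < 120: not provided.
Neighbor 1 (pledges 0, payoff 0): pledging 80 → total 170, payoff 60. Profitable deviation.

No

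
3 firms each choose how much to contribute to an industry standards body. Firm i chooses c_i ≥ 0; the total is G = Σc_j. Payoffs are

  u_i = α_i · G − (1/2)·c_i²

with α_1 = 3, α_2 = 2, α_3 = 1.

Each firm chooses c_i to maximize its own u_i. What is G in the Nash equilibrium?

Firm i's FOC: ∂u_i/∂c_i = α_i − c_i = 0, so c_i* = α_i.
NE contributions = (3, 2, 1); G = 6.

6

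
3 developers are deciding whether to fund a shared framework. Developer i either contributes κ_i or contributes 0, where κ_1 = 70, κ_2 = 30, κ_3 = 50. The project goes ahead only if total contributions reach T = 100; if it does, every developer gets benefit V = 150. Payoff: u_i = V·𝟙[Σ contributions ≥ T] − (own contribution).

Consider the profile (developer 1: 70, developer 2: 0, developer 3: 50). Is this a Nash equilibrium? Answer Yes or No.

Yes

Total = 120 ≥ 100: provided.
Developer 1 (pledges 70, payoff 80): dropping to 0 → total 50, payoff 0. No gain.
Developer 2 (pledges 0, payoff 150): pledging 30 → total 150, payoff 120. No gain.
Developer 3 (pledges 50, payoff 100): dropping to 0 → total 70, payoff 0. No gain.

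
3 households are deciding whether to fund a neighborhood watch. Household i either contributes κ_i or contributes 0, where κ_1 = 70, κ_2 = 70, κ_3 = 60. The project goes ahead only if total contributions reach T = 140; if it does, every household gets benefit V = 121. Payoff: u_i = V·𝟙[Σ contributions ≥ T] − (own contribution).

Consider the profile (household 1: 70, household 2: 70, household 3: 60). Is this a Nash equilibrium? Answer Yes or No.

No

Total = 200 ≥ 140: provided.
Household 1 (pledges 70, payoff 51): dropping to 0 → total 130, payoff 0. No gain.
Household 2 (pledges 70, payoff 51): dropping to 0 → total 130, payoff 0. No gain.
Household 3 (pledges 60, payoff 61): dropping to 0 → total 140, payoff 121. Profitable deviation.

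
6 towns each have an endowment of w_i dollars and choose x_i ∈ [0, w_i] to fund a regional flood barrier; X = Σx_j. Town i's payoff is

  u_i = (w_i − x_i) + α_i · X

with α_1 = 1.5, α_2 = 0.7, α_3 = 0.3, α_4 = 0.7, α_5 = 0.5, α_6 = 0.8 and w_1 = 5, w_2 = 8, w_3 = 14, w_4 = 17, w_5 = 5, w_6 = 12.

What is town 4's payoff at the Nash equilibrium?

∂u_i/∂x_i = α_i − 1, so town i contributes w_i if α_i > 1, else 0.
α_i > 1 for i ∈ {1}; NE contributions (5, 0, 0, 0, 0, 0), X = 5.
u_4 = (17 − 0) + 0.7·5 = 20.5.

20.5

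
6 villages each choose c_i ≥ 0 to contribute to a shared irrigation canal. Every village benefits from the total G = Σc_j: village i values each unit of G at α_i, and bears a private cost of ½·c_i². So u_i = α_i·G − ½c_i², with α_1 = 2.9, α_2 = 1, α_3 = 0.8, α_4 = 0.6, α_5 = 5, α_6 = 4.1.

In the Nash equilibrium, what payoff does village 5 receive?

59.5

Village i's FOC: ∂u_i/∂c_i = α_i − c_i = 0, so c_i* = α_i.
NE contributions = (2.9, 1, 0.8, 0.6, 5, 4.1); G = 14.4.
u_5 = α_5·G − ½·(c_5)² = 5·14.4 − ½·5² = 59.5.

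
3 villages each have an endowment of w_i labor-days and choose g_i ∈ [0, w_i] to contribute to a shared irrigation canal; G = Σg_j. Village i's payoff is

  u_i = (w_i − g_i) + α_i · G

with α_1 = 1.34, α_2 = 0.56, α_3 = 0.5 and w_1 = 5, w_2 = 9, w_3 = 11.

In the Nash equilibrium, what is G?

5

∂u_i/∂g_i = α_i − 1, so village i contributes w_i if α_i > 1, else 0.
α_i > 1 for i ∈ {1}; NE contributions (5, 0, 0), G = 5.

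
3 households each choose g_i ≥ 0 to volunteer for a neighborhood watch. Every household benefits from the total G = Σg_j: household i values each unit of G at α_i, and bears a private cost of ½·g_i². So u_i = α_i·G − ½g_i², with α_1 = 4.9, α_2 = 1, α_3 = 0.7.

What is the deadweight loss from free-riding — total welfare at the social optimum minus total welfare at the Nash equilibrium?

34.53

Household i's FOC: ∂u_i/∂g_i = α_i − g_i = 0, so g_i* = α_i.
NE contributions = (4.9, 1, 0.7); G = 6.6.
W^NE = (Σα)·G − ½Σα_i² = 6.6² − ½·25.5 = 30.81.
Planner sets g_i = Σα_j = 6.6 for every i, so G^SO = 3·6.6 = 19.8.
W^SO = (Σα)·G^SO − ½·3·(Σα)² = (3/2)·6.6² = 65.34.
Deadweight loss = W^SO − W^NE = 34.53.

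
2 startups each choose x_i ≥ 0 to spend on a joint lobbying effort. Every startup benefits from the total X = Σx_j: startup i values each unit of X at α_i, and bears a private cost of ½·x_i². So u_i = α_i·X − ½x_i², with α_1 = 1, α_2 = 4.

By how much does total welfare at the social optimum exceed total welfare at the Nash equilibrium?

Startup i's FOC: ∂u_i/∂x_i = α_i − x_i = 0, so x_i* = α_i.
NE contributions = (1, 4); X = 5.
W^NE = (Σα)·X − ½Σα_i² = 5² − ½·17 = 16.5.
Planner sets x_i = Σα_j = 5 for every i, so X^SO = 2·5 = 10.
W^SO = (Σα)·X^SO − ½·2·(Σα)² = (2/2)·5² = 25.
Deadweight loss = W^SO − W^NE = 8.5.

8.5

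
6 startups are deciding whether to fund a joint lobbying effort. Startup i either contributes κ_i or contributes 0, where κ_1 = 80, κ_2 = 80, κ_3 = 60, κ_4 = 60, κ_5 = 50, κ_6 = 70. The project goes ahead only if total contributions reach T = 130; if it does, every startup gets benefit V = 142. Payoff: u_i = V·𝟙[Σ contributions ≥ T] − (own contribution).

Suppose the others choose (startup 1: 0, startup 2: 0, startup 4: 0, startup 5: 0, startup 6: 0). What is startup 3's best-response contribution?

0

Others' total = 0. Even contributing 60 gives 60 < 130: no benefit either way.
Best response: 0.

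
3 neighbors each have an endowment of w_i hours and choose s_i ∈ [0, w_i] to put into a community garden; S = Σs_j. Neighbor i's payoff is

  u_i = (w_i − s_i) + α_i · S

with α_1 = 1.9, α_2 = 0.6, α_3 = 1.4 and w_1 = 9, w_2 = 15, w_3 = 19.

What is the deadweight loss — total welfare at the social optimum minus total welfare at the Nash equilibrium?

∂u_i/∂s_i = α_i − 1, so neighbor i contributes w_i if α_i > 1, else 0.
α_i > 1 for i ∈ {1, 3}; NE contributions (9, 0, 19), S = 28.
W^NE = Σw_i − S^NE + (Σα_i)·S^NE = 43 + 2.9·28 = 124.2.
Planner: ∂(Σu_j)/∂s_i = Σα_j − 1 = 2.9 > 0, so everyone contributes w_i; S^SO = 43, W^SO = 43 + 2.9·43 = 167.7.
Deadweight loss = 43.5.

43.5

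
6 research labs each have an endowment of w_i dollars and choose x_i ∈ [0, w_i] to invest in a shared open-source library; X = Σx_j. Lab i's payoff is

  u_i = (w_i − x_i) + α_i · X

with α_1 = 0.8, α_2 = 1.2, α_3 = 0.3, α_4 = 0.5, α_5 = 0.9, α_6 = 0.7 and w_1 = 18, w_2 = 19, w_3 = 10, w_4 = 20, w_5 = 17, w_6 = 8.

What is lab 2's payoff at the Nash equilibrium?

∂u_i/∂x_i = α_i − 1, so lab i contributes w_i if α_i > 1, else 0.
α_i > 1 for i ∈ {2}; NE contributions (0, 19, 0, 0, 0, 0), X = 19.
u_2 = (19 − 19) + 1.2·19 = 22.8.

22.8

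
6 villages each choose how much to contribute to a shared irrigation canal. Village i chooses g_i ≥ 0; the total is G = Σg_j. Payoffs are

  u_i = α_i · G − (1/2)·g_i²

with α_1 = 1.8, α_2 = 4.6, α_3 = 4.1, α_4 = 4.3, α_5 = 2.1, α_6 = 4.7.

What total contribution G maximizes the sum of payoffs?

Planner FOC: ∂(Σu_j)/∂g_i = (Σα_j) − g_i = 0, so g_i^SO = Σα_j = 21.6 for every i; G^SO = 129.6.

129.6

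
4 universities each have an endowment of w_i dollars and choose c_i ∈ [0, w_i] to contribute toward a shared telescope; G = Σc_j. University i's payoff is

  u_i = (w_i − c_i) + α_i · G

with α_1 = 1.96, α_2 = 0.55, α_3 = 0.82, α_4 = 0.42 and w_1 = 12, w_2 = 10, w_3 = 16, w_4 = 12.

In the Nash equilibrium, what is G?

12

∂u_i/∂c_i = α_i − 1, so university i contributes w_i if α_i > 1, else 0.
α_i > 1 for i ∈ {1}; NE contributions (12, 0, 0, 0), G = 12.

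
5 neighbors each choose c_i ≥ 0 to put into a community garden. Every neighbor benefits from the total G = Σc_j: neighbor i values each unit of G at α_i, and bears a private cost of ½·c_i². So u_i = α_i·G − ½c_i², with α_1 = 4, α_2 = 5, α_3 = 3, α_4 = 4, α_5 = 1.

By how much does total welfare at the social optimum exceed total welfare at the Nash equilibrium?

Neighbor i's FOC: ∂u_i/∂c_i = α_i − c_i = 0, so c_i* = α_i.
NE contributions = (4, 5, 3, 4, 1); G = 17.
W^NE = (Σα)·G − ½Σα_i² = 17² − ½·67 = 255.5.
Planner sets c_i = Σα_j = 17 for every i, so G^SO = 5·17 = 85.
W^SO = (Σα)·G^SO − ½·5·(Σα)² = (5/2)·17² = 722.5.
Deadweight loss = W^SO − W^NE = 467.

467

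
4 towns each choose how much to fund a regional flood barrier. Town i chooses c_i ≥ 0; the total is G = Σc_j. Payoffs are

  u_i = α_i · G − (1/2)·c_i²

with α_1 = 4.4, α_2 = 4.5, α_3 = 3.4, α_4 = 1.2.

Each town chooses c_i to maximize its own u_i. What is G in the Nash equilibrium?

13.5

Town i's FOC: ∂u_i/∂c_i = α_i − c_i = 0, so c_i* = α_i.
NE contributions = (4.4, 4.5, 3.4, 1.2); G = 13.5.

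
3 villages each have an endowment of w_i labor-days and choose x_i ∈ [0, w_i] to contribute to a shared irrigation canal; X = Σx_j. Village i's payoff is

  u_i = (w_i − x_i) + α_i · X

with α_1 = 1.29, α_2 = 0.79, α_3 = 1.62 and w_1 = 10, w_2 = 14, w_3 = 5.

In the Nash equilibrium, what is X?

15

∂u_i/∂x_i = α_i − 1, so village i contributes w_i if α_i > 1, else 0.
α_i > 1 for i ∈ {1, 3}; NE contributions (10, 0, 5), X = 15.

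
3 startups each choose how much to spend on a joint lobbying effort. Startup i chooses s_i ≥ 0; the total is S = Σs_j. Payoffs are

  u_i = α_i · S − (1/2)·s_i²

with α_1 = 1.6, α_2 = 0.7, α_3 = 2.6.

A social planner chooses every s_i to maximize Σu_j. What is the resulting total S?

14.7

Planner FOC: ∂(Σu_j)/∂s_i = (Σα_j) − s_i = 0, so s_i^SO = Σα_j = 4.9 for every i; S^SO = 14.7.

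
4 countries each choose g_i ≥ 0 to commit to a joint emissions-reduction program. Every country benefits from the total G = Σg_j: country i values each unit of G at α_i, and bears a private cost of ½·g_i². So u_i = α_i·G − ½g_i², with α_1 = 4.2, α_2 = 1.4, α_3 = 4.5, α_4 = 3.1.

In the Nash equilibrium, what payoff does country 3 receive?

Country i's FOC: ∂u_i/∂g_i = α_i − g_i = 0, so g_i* = α_i.
NE contributions = (4.2, 1.4, 4.5, 3.1); G = 13.2.
u_3 = α_3·G − ½·(g_3)² = 4.5·13.2 − ½·4.5² = 49.275.

49.275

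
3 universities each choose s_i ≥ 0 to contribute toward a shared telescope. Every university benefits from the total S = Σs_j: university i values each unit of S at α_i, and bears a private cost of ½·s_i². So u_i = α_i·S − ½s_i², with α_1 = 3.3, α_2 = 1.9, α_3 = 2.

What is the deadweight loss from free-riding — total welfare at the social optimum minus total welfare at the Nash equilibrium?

University i's FOC: ∂u_i/∂s_i = α_i − s_i = 0, so s_i* = α_i.
NE contributions = (3.3, 1.9, 2); S = 7.2.
W^NE = (Σα)·S − ½Σα_i² = 7.2² − ½·18.5 = 42.59.
Planner sets s_i = Σα_j = 7.2 for every i, so S^SO = 3·7.2 = 21.6.
W^SO = (Σα)·S^SO − ½·3·(Σα)² = (3/2)·7.2² = 77.76.
Deadweight loss = W^SO − W^NE = 35.17.

35.17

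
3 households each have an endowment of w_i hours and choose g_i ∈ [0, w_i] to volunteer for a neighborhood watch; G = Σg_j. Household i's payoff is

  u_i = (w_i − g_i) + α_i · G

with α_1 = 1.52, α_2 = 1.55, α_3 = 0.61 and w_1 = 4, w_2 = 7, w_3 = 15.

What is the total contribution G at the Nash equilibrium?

∂u_i/∂g_i = α_i − 1, so household i contributes w_i if α_i > 1, else 0.
α_i > 1 for i ∈ {1, 2}; NE contributions (4, 7, 0), G = 11.

11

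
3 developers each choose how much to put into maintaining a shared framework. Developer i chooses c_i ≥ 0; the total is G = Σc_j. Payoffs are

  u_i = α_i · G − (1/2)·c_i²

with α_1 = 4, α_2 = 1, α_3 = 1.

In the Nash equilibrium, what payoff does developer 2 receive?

5.5

Developer i's FOC: ∂u_i/∂c_i = α_i − c_i = 0, so c_i* = α_i.
NE contributions = (4, 1, 1); G = 6.
u_2 = α_2·G − ½·(c_2)² = 1·6 − ½·1² = 5.5.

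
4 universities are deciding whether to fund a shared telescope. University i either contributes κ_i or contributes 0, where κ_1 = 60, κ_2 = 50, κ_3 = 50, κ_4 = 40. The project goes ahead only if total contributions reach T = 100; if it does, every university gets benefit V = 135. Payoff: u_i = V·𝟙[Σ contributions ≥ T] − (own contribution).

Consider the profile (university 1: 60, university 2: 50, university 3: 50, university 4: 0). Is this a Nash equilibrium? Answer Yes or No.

No

Total = 160 ≥ 100: provided.
University 1 (pledges 60, payoff 75): dropping to 0 → total 100, payoff 135. Profitable deviation.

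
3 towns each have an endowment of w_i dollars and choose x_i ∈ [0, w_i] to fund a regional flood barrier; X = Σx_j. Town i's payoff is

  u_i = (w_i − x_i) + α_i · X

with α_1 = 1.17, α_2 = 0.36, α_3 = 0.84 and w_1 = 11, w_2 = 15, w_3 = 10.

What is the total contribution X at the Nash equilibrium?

11

∂u_i/∂x_i = α_i − 1, so town i contributes w_i if α_i > 1, else 0.
α_i > 1 for i ∈ {1}; NE contributions (11, 0, 0), X = 11.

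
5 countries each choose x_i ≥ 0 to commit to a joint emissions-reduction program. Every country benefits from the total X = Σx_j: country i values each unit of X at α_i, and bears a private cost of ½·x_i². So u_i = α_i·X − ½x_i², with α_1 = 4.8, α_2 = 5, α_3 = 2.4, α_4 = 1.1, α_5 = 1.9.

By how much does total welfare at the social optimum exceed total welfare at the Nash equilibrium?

Country i's FOC: ∂u_i/∂x_i = α_i − x_i = 0, so x_i* = α_i.
NE contributions = (4.8, 5, 2.4, 1.1, 1.9); X = 15.2.
W^NE = (Σα)·X − ½Σα_i² = 15.2² − ½·58.62 = 201.73.
Planner sets x_i = Σα_j = 15.2 for every i, so X^SO = 5·15.2 = 76.
W^SO = (Σα)·X^SO − ½·5·(Σα)² = (5/2)·15.2² = 577.6.
Deadweight loss = W^SO − W^NE = 375.87.

375.87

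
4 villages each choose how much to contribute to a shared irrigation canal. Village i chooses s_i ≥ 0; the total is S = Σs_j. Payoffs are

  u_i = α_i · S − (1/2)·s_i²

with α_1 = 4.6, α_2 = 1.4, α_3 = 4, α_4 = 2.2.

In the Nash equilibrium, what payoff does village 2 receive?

Village i's FOC: ∂u_i/∂s_i = α_i − s_i = 0, so s_i* = α_i.
NE contributions = (4.6, 1.4, 4, 2.2); S = 12.2.
u_2 = α_2·S − ½·(s_2)² = 1.4·12.2 − ½·1.4² = 16.1.

16.1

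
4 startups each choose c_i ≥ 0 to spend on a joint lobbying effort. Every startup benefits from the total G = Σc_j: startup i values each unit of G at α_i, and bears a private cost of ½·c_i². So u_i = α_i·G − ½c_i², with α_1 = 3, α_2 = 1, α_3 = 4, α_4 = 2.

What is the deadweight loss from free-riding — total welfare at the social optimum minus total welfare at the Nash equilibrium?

Startup i's FOC: ∂u_i/∂c_i = α_i − c_i = 0, so c_i* = α_i.
NE contributions = (3, 1, 4, 2); G = 10.
W^NE = (Σα)·G − ½Σα_i² = 10² − ½·30 = 85.
Planner sets c_i = Σα_j = 10 for every i, so G^SO = 4·10 = 40.
W^SO = (Σα)·G^SO − ½·4·(Σα)² = (4/2)·10² = 200.
Deadweight loss = W^SO − W^NE = 115.

115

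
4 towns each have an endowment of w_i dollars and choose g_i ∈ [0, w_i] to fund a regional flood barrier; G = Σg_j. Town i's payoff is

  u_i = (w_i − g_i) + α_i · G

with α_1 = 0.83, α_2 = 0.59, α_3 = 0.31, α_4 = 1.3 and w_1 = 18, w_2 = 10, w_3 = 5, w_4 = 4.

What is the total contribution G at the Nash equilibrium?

4

∂u_i/∂g_i = α_i − 1, so town i contributes w_i if α_i > 1, else 0.
α_i > 1 for i ∈ {4}; NE contributions (0, 0, 0, 4), G = 4.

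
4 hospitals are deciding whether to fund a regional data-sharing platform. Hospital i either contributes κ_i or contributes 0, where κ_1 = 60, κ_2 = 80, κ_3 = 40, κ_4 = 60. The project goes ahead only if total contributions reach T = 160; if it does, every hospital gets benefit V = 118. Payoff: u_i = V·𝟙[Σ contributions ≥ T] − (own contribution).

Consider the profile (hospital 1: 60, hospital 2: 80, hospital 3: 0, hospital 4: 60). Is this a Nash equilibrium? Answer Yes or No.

Yes

Total = 200 ≥ 160: provided.
Hospital 1 (pledges 60, payoff 58): dropping to 0 → total 140, payoff 0. No gain.
Hospital 2 (pledges 80, payoff 38): dropping to 0 → total 120, payoff 0. No gain.
Hospital 3 (pledges 0, payoff 118): pledging 40 → total 240, payoff 78. No gain.
Hospital 4 (pledges 60, payoff 58): dropping to 0 → total 140, payoff 0. No gain.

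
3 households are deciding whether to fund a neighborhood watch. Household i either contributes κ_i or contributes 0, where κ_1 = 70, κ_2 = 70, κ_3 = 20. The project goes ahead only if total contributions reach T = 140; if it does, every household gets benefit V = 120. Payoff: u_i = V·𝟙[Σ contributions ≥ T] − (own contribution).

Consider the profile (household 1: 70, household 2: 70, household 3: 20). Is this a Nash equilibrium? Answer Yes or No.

Total = 160 ≥ 140: provided.
Household 1 (pledges 70, payoff 50): dropping to 0 → total 90, payoff 0. No gain.
Household 2 (pledges 70, payoff 50): dropping to 0 → total 90, payoff 0. No gain.
Household 3 (pledges 20, payoff 100): dropping to 0 → total 140, payoff 120. Profitable deviation.

No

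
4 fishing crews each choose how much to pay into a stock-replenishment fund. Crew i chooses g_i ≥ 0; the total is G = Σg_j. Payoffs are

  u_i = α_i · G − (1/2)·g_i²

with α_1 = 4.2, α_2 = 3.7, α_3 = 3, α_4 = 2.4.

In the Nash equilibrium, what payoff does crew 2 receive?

42.365

Crew i's FOC: ∂u_i/∂g_i = α_i − g_i = 0, so g_i* = α_i.
NE contributions = (4.2, 3.7, 3, 2.4); G = 13.3.
u_2 = α_2·G − ½·(g_2)² = 3.7·13.3 − ½·3.7² = 42.365.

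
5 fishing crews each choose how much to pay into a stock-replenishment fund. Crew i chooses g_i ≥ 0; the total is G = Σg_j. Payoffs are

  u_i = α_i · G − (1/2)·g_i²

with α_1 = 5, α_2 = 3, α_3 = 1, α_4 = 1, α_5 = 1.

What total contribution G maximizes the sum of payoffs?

Planner FOC: ∂(Σu_j)/∂g_i = (Σα_j) − g_i = 0, so g_i^SO = Σα_j = 11 for every i; G^SO = 55.

55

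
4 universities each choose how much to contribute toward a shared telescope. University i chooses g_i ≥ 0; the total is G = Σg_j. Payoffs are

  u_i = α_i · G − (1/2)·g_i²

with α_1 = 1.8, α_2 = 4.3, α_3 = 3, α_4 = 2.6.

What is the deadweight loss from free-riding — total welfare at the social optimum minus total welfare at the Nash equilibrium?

155.635

University i's FOC: ∂u_i/∂g_i = α_i − g_i = 0, so g_i* = α_i.
NE contributions = (1.8, 4.3, 3, 2.6); G = 11.7.
W^NE = (Σα)·G − ½Σα_i² = 11.7² − ½·37.49 = 118.145.
Planner sets g_i = Σα_j = 11.7 for every i, so G^SO = 4·11.7 = 46.8.
W^SO = (Σα)·G^SO − ½·4·(Σα)² = (4/2)·11.7² = 273.78.
Deadweight loss = W^SO − W^NE = 155.635.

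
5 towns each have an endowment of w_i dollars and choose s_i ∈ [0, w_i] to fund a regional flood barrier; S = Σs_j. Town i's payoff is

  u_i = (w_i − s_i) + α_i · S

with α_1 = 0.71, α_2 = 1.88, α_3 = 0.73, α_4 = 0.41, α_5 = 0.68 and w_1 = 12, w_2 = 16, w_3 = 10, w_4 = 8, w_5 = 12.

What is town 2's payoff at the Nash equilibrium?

∂u_i/∂s_i = α_i − 1, so town i contributes w_i if α_i > 1, else 0.
α_i > 1 for i ∈ {2}; NE contributions (0, 16, 0, 0, 0), S = 16.
u_2 = (16 − 16) + 1.88·16 = 30.08.

30.08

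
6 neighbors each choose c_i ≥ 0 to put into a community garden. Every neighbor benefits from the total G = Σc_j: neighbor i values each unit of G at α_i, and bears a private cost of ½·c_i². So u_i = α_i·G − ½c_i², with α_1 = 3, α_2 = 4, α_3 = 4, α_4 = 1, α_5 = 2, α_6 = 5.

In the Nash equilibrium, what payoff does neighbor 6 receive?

Neighbor i's FOC: ∂u_i/∂c_i = α_i − c_i = 0, so c_i* = α_i.
NE contributions = (3, 4, 4, 1, 2, 5); G = 19.
u_6 = α_6·G − ½·(c_6)² = 5·19 − ½·5² = 82.5.

82.5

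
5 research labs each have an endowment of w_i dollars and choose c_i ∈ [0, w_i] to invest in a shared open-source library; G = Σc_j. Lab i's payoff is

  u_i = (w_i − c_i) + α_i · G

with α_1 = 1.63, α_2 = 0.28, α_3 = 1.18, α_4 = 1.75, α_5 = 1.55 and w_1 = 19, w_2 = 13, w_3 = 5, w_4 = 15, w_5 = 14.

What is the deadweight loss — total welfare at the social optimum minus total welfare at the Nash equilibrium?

70.07

∂u_i/∂c_i = α_i − 1, so lab i contributes w_i if α_i > 1, else 0.
α_i > 1 for i ∈ {1, 3, 4, 5}; NE contributions (19, 0, 5, 15, 14), G = 53.
W^NE = Σw_i − G^NE + (Σα_i)·G^NE = 66 + 5.39·53 = 351.67.
Planner: ∂(Σu_j)/∂c_i = Σα_j − 1 = 5.39 > 0, so everyone contributes w_i; G^SO = 66, W^SO = 66 + 5.39·66 = 421.74.
Deadweight loss = 70.07.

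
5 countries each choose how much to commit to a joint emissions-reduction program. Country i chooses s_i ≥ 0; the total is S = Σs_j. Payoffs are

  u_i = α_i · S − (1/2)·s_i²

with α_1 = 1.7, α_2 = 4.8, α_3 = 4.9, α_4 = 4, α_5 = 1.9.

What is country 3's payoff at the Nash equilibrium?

72.765

Country i's FOC: ∂u_i/∂s_i = α_i − s_i = 0, so s_i* = α_i.
NE contributions = (1.7, 4.8, 4.9, 4, 1.9); S = 17.3.
u_3 = α_3·S − ½·(s_3)² = 4.9·17.3 − ½·4.9² = 72.765.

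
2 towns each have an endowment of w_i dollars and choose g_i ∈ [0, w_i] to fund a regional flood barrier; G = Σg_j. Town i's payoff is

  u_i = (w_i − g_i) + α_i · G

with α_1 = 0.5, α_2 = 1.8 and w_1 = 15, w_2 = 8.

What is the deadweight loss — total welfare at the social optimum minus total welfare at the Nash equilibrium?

∂u_i/∂g_i = α_i − 1, so town i contributes w_i if α_i > 1, else 0.
α_i > 1 for i ∈ {2}; NE contributions (0, 8), G = 8.
W^NE = Σw_i − G^NE + (Σα_i)·G^NE = 23 + 1.3·8 = 33.4.
Planner: ∂(Σu_j)/∂g_i = Σα_j − 1 = 1.3 > 0, so everyone contributes w_i; G^SO = 23, W^SO = 23 + 1.3·23 = 52.9.
Deadweight loss = 19.5.

19.5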